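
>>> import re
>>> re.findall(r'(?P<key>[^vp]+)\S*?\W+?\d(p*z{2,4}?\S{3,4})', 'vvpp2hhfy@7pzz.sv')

[('2hhfy', 'pzz.sv')]

This matches one or more of any character except [vp] (captured as 'key'); then zero or more of a non-whitespace character (lazy), then one or more of a non-word character (lazy), then a digit; then zero or more of the literal 'p', then 2 to 4 of the literal 'z' (lazy), then 3 to 4 of a non-whitespace character (captured).
Scanning left to right: at [4:17] match '2hhfy@7pzz.sv', groups = ('2hhfy', 'pzz.sv').
With 2 capturing groups, `findall` returns a 2-tuple per match.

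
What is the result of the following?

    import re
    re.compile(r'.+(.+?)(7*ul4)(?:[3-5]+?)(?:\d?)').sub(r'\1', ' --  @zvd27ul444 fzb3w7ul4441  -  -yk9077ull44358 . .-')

The pattern matches one or more of any character; then one or more of any character (lazy) (captured); then zero or more of a literal '7', then the literal 'ul4' (captured); then one or more of a character in [3-5] (lazy) (non-capturing group); then optionally a digit (non-capturing group).
With the lazy modifier that quantifier settles for the fewest repetitions that let the rest of the pattern succeed (the atoms after it are unaffected and can still be greedy).
Matches: at [0:28] → ' --  @zvd27ul444 fzb3w7ul444'.
`\1` in the replacement pulls in group 1's text for each match.

'71  -  -yk9077ull44358 . .-'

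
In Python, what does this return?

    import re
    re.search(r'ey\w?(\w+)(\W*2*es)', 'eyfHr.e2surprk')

None

Here no position works, so the call returns None.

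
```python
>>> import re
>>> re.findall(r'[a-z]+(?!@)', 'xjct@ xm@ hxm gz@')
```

['xjc', 'x', 'hxm', 'g']

`(?!…)`/`(?<!…)` only lets a position through if the neighbouring text does NOT match; no characters are consumed.
Since nothing is captured, `findall` lists the 4 matched substrings directly.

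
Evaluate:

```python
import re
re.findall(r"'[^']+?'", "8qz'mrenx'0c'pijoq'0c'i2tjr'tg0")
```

["'mrenx'", "'pijoq'", "'i2tjr'"]

Walking the string: at [3:10] → "'mrenx'"; at [12:19] → "'pijoq'"; at [21:28] → "'i2tjr'".
No capturing groups, so `findall` returns the 3 full match strings.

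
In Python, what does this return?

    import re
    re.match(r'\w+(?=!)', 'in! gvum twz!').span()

(0, 2)

Because the assertion is zero-width, the text it checks is not consumed and won't appear in the result.
With `match`, the pattern is implicitly anchored at the beginning.
The match spans [0:2] → 'in'.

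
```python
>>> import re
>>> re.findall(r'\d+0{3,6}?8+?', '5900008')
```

['5900008']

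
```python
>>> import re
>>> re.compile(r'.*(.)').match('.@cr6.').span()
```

(0, 6)

`re.match` only tries the pattern at the start of the string.
The match spans [0:6] → '.@cr6.'.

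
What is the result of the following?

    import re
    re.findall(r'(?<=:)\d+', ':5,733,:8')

['5', '8']

Lookahead/lookbehind check context without consuming it, so the matched span excludes the asserted characters.
Matches: at [1:2] → '5'; at [8:9] → '8'.
Since nothing is captured, `findall` lists the 2 matched substrings directly.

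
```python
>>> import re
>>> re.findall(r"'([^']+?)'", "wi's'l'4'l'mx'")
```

['s', '4', 'mx']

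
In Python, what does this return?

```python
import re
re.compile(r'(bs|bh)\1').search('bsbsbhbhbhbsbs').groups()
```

('bs',)

The match spans [0:4] → 'bsbs'.
Captured: group 1 = 'bs'.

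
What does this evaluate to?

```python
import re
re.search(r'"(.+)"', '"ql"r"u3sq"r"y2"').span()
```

(0, 16)

The match spans [0:16] → '"ql"r"u3sq"r"y2"'.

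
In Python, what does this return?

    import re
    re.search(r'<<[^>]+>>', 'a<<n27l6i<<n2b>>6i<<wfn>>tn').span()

The match spans [1:16] → '<<n27l6i<<n2b>>'.

(1, 16)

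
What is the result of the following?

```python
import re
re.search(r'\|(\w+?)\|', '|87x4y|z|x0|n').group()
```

The match spans [0:7] → '|87x4y|'.

'|87x4y|'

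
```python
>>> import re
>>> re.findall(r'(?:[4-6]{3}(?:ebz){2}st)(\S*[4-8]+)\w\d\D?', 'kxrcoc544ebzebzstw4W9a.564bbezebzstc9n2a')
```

['w4W9a.5']

The pattern matches exactly 3 of a character in [4-6], then the literal 'ebz' repeated 2 times, then the literal 'st' (non-capturing group); then zero or more of a non-whitespace character, then one or more of a character in [4-8] (captured); then a word character, then a digit, then optionally a non-digit.
One capturing group, so `findall` returns just the captured substring from the one match — 1 in all.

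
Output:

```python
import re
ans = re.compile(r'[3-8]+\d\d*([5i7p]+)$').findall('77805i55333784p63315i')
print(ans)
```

The pattern matches one or more of a character in [3-8]; then a digit, then zero or more of a digit; then one or more of one of [5i7p] (captured); then anchored at the end.
Matches: at [15:21] match '63315i', group 1 = 'i'.
With a single group, `findall` returns only what that group captured — 1 item.

['i']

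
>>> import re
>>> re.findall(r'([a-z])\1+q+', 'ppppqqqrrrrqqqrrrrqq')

['p', 'r', 'r']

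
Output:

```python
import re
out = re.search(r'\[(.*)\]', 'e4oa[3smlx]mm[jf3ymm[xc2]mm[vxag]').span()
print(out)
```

`re.search` scans for the first position where the pattern succeeds.
The match spans [4:33] → '[3smlx]mm[jf3ymm[xc2]mm[vxag]'.
Captured: group 1 = '3smlx]mm[jf3ymm[xc2]mm[vxag'.

(4, 33)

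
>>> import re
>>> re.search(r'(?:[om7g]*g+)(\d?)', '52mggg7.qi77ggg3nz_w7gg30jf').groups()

('7',)

This matches zero or more of one of [om7g], then one or more of the literal 'g' (non-capturing group); then optionally a digit (captured).
`search` walks the string left to right and returns the first match it finds.
The match spans [2:7] → 'mggg7'.
Captured: group 1 = '7'.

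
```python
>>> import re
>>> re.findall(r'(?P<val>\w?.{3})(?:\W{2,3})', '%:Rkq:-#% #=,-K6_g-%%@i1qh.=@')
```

Pattern: optionally a word character, then exactly 3 of any character (captured as 'val'); then 2 to 3 of a non-word character (non-capturing group).
Scanning left to right: at [2:9] match 'Rkq:-#%', group 1 = 'Rkq:'; at [9:14] match ' #=,-', group 1 = ' #='; at [14:21] match 'K6_g-%%', group 1 = 'K6_g'; at [22:29] match 'i1qh.=@', group 1 = 'i1qh'.
With a single group, `findall` returns only what that group captured — 4 items.

['Rkq:', ' #=', 'K6_g', 'i1qh']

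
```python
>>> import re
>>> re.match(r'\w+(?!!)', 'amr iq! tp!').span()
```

`re.match` only tries the pattern at the start of the string.
The match spans [0:3] → 'amr'.

(0, 3)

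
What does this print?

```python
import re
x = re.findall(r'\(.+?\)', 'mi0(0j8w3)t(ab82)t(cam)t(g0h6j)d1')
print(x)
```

Scanning left to right: at [3:10] → '(0j8w3)'; at [11:17] → '(ab82)'; at [18:23] → '(cam)'; at [24:31] → '(g0h6j)'.
No capturing groups, so `findall` returns the 4 full match strings.

['(0j8w3)', '(ab82)', '(cam)', '(g0h6j)']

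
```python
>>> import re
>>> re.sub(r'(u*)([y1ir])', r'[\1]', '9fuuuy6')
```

'9f[uuu]6'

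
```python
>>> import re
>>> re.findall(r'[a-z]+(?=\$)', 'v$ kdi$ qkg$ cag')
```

The positive lookaround only admits positions where the adjacent text matches; those characters stay outside the span.
Scanning left to right: at [0:1] → 'v'; at [3:6] → 'kdi'; at [8:11] → 'qkg'.
`findall` yields the raw match text (3 of them) because the pattern has no groups.

['v', 'kdi', 'qkg']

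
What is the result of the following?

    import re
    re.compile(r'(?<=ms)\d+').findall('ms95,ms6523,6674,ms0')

Because the assertion is zero-width, the text it checks is not consumed and won't appear in the result.
Matches: at [2:4] → '95'; at [7:11] → '6523'; at [19:20] → '0'.
No capturing groups, so `findall` returns the 3 full match strings.

['95', '6523', '0']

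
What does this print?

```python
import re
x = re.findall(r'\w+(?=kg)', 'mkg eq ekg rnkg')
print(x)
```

The positive lookaround only admits positions where the adjacent text matches; those characters stay outside the span.
Walking the string: at [0:1] → 'm'; at [7:8] → 'e'; at [11:13] → 'rn'.
`findall` yields the raw match text (3 of them) because the pattern has no groups.

['m', 'e', 'rn']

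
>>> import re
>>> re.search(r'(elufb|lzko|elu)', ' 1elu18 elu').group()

'elu'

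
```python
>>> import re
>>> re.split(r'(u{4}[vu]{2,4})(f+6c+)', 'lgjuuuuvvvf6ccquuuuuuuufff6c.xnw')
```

['lgj', 'uuuuvvv', 'f6cc', 'q', 'uuuuuuuu', 'fff6c', '.xnw']

Pattern: exactly 4 of a literal 'u', then 2 to 4 of one of [vu] (captured); then one or more of a literal 'f', then a literal '6', then one or more of the literal 'c' (captured).
Matches to split on: at [3:14] → 'uuuuvvvf6cc'; at [15:28] → 'uuuuuuuufff6c'.
With a capturing group present, the delimiter's captured portion is kept in the result list.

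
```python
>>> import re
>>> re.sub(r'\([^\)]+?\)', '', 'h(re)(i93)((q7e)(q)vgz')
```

'hvgz'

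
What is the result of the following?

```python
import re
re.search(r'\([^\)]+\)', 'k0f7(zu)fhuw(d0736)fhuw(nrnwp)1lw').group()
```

`re.search` tries every starting position until one works.
The match spans [4:8] → '(zu)'.

'(zu)'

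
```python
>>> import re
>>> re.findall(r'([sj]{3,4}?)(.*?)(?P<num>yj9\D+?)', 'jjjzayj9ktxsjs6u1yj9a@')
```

The pattern matches 3 to 4 of one of [sj] (lazy) (captured); then zero or more of any character (lazy) (captured); then the literal 'yj9', then one or more of a non-digit (lazy) (captured as 'num').
`findall` packs the 3 group values into a tuple for every match.

[('jjj', 'za', 'yj9k'), ('sjs', '6u1', 'yj9a')]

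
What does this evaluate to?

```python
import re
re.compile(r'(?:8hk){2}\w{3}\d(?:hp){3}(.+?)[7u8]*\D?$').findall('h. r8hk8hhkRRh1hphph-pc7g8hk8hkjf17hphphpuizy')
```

['uiz']

The `?` after the quantifier makes it lazy — it takes as little as possible before letting the rest of the pattern try.
One capturing group, so `findall` returns just the captured substring from the one match — 1 in all.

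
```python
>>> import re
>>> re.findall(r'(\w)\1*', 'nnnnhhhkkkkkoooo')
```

`\1` is not a pattern — it's the concrete string captured by group 1, re-applied verbatim.
Walking the string: at [0:4] match 'nnnn', group 1 = 'n'; at [4:7] match 'hhh', group 1 = 'h'; at [7:12] match 'kkkkk', group 1 = 'k'; at [12:16] match 'oooo', group 1 = 'o'.
Because there's exactly one group, `findall` drops the full match and keeps group 1 from each hit.

['n', 'h', 'k', 'o']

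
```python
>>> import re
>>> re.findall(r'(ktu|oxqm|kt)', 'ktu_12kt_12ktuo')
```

['ktu', 'kt', 'ktu']

`|` is ordered: at each position the engine commits to the first alternative that works.
Because there's exactly one group, `findall` drops the full match and keeps group 1 from each hit.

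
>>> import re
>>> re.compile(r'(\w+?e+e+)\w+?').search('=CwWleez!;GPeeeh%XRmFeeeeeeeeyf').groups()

The match spans [1:8] → 'CwWleez'.
Captured: group 1 = 'CwWlee'.

('CwWlee',)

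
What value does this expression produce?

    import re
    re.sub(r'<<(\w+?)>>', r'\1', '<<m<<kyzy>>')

'<<mkyzy'

Matches: at [3:11] → '<<kyzy>>'.
The replacement refers to a captured group, so each match is rewritten using its own captured text.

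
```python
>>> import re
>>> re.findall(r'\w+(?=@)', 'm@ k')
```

['m']

Because the assertion is zero-width, the text it checks is not consumed and won't appear in the result.
Walking the string: at [0:1] → 'm'.
Since nothing is captured, `findall` lists the 1 matched substring directly.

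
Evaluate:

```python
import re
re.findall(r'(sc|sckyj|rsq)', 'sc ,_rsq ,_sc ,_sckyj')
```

Branches in `(...|...)` are attempted left-to-right; the first branch that allows the whole pattern to succeed is taken.
`findall` collects group 1 from each match (4 total).

['sc', 'rsq', 'sc', 'sc']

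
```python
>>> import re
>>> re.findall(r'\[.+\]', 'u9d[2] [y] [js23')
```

With no groups in the pattern, `findall` gives back each whole match — 1 here.

['[2] [y]']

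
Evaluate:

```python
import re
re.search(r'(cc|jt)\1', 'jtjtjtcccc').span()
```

After group 1 captures some text, `\1` only succeeds where that same text appears again.
The match spans [0:4] → 'jtjt'.

(0, 4)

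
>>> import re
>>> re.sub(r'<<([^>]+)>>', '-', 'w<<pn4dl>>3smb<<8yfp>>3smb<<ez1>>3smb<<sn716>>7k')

'w-3smb-3smb-3smb-7k'

`sub` substitutes '-' at each match site.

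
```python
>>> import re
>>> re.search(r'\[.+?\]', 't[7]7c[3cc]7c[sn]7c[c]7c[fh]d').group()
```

With the lazy modifier that quantifier settles for the fewest repetitions that let the rest of the pattern succeed (the atoms after it are unaffected and can still be greedy).
`re.search` scans for the first position where the pattern succeeds.
The match spans [1:4] → '[7]'.

'[7]'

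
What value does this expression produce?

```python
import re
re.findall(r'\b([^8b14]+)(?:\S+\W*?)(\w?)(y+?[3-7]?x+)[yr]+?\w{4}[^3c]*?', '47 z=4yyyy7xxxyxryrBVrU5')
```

[(' z=', '', 'yx')]

The pattern matches a word boundary (`\b`, zero-width); then one or more of any character except [8b14] (captured); then one or more of a non-whitespace character, then zero or more of a non-word character (lazy) (non-capturing group); then optionally a word character (captured); then one or more of the literal 'y' (lazy), then optionally a character in [3-7], then one or more of a literal 'x' (captured); then one or more of one of [yr] (lazy), then exactly 4 of a word character, then zero or more of any character except [3c] (lazy).
Matches: at [2:21] match ' z=4yyyy7xxxyxryrBV', groups = (' z=', '', 'yx').
`findall` packs the 3 group values into a tuple for every match.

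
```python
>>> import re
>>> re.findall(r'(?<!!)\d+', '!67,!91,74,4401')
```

['7', '1', '74', '4401']

The negative lookaround is zero-width — it rules out positions where the adjacent text would match, without consuming anything.
Scanning left to right: at [2:3] → '7'; at [6:7] → '1'; at [8:10] → '74'; at [11:15] → '4401'.
Since nothing is captured, `findall` lists the 4 matched substrings directly.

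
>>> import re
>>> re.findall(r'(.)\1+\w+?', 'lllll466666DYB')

['l', '6']

The backreference `\1` re-matches whatever the first group consumed, character for character.
Walking the string: at [0:6] match 'lllll4', group 1 = 'l'; at [6:12] match '66666D', group 1 = '6'.
With a single group, `findall` returns only what that group captured — 2 items.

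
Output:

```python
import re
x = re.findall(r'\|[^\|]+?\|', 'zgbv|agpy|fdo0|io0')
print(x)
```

Since nothing is captured, `findall` lists the 1 matched substring directly.

['|agpy|']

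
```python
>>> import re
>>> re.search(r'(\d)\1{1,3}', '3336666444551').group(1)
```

'3'

The match spans [0:3] → '333'.
Captured: group 1 = '3'.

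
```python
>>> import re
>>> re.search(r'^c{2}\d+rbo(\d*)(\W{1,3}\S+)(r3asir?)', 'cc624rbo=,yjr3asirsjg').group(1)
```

Pattern: anchored at the start of the string; then exactly 2 of the literal 'c', then one or more of a digit, then the literal 'rbo'; then zero or more of a digit (captured); then 1 to 3 of a non-word character, then one or more of a non-whitespace character (captured); then the literal 'r3', then the literal 'asi', then optionally a literal 'r' (captured).
Unlike `match`, `search` isn't anchored — it looks for the pattern anywhere in the string.
The match spans [0:18] → 'cc624rbo=,yjr3asir'.
Captured: group 1 = '', group 2 = '=,yj', group 3 = 'r3asir'.

''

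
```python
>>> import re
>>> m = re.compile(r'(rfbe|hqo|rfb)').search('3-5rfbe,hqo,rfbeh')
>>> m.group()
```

'rfbe'

Branches in `(...|...)` are attempted left-to-right; the first branch that allows the whole pattern to succeed is taken.
The match spans [3:7] → 'rfbe'.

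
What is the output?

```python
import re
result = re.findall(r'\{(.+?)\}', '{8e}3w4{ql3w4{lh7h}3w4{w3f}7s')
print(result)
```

['8e', 'ql3w4{lh7h', 'w3f']

Because the quantifier is non-greedy, it stops expanding at the earliest point where the rest of the pattern can succeed.
`findall` collects group 1 from each match (3 total).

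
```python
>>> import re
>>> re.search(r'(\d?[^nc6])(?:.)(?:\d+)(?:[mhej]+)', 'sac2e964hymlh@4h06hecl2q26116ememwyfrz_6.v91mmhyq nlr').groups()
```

Pattern: optionally a digit, then any character except [nc6] (captured); then any character (non-capturing group); then one or more of a digit (non-capturing group); then one or more of one of [mhej] (non-capturing group).
Unlike `match`, `search` isn't anchored — it looks for the pattern anywhere in the string.
The match spans [1:5] → 'ac2e'.
Captured: group 1 = 'a'.

('a',)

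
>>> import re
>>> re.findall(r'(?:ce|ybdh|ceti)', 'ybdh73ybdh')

Scanning left to right: at [0:4] → 'ybdh'; at [6:10] → 'ybdh'.
Since nothing is captured, `findall` lists the 2 matched substrings directly.

['ybdh', 'ybdh']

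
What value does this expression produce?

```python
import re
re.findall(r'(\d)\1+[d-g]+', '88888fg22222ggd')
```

['8', '2']

A backreference is literal: `\1` must see the identical characters the first group matched.
Matches: at [0:7] match '88888fg', group 1 = '8'; at [7:15] match '22222ggd', group 1 = '2'.
`findall` collects group 1 from each match (2 total).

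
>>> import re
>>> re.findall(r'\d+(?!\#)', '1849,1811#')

['1849', '181']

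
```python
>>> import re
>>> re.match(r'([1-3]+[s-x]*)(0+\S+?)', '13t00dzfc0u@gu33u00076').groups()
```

('13t', '00d')

The match spans [0:6] → '13t00d'.
Captured: group 1 = '13t', group 2 = '00d'.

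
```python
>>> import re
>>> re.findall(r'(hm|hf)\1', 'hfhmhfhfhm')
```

`\1` has to match the exact text group 1 already captured.
Because there's exactly one group, `findall` drops the full match and keeps group 1 from the one hit.

['hf']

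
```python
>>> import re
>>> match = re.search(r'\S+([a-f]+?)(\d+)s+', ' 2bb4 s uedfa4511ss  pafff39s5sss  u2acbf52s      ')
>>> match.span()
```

(8, 19)

Pattern: one or more of a non-whitespace character; then one or more of a character in [a-f] (lazy) (captured); then one or more of a digit (captured); then one or more of a literal 's'.
`re.search` tries every starting position until one works.
The match spans [8:19] → 'uedfa4511ss'.
Captured: group 1 = 'a', group 2 = '4511'.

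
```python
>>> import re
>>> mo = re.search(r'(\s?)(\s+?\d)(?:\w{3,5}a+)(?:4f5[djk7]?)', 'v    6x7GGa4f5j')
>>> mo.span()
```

(1, 15)

The pattern matches optionally whitespace (captured); then one or more of whitespace (lazy), then a digit (captured); then 3 to 5 of a word character, then one or more of a literal 'a' (non-capturing group); then the literal '4f5', then optionally one of [djk7] (non-capturing group).
`re.search` tries every starting position until one works.
The match spans [1:15] → '    6x7GGa4f5j'.
Captured: group 1 = ' ', group 2 = '   6'.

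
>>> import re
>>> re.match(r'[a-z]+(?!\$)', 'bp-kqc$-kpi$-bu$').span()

The negative lookahead/lookbehind blocks any match where the forbidden context is present.
`match` is anchored at position 0; if the pattern doesn't fit there, it returns None.
The match spans [0:2] → 'bp'.

(0, 2)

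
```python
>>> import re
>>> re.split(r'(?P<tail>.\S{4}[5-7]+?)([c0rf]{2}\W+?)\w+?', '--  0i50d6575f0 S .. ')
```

The pattern matches any character, then exactly 4 of a non-whitespace character, then one or more of a character in [5-7] (lazy) (captured as 'tail'); then exactly 2 of one of [c0rf], then one or more of a non-word character (lazy) (captured); then one or more of a word character (lazy).
Matches to split on: at [4:17] → '0i50d6575f0 S'.
`re.split` interleaves the captured-group text with the surrounding fragments.

['--  ', '0i50d6575', 'f0 ', ' .. ']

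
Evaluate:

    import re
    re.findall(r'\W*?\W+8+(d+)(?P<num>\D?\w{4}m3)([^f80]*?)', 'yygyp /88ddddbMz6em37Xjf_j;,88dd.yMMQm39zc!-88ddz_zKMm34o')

[('dddd', 'bMz6em3', ''), ('dd', '.yMMQm3', ''), ('dd', 'z_zKMm3', '')]

Pattern: zero or more of a non-word character (lazy), then one or more of a non-word character, then one or more of the literal '8'; then one or more of a literal 'd' (captured); then optionally a non-digit, then exactly 4 of a word character, then the literal 'm3' (captured as 'num'); then zero or more of any character except [f80] (lazy) (captured).
A non-greedy quantifier consumes as few characters as it can — just enough that the remainder of the pattern still matches from where it stops; whatever follows it matches normally.
Scanning left to right: at [5:20] match ' /88ddddbMz6em3', groups = ('dddd', 'bMz6em3', ''); at [26:39] match ';,88dd.yMMQm3', groups = ('dd', '.yMMQm3', ''); at [42:55] match '!-88ddz_zKMm3', groups = ('dd', 'z_zKMm3', '').
With 3 capturing groups, `findall` returns a 3-tuple per match.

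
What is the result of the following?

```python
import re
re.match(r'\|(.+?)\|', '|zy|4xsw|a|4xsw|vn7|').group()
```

'|zy|'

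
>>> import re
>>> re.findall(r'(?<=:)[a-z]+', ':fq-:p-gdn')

['fq', 'p']

The positive lookaround only admits positions where the adjacent text matches; those characters stay outside the span.
Walking the string: at [1:3] → 'fq'; at [5:6] → 'p'.
`findall` yields the raw match text (2 of them) because the pattern has no groups.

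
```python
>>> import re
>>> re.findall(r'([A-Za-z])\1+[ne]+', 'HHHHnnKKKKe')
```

['H', 'K']

A backreference is literal: `\1` must see the identical characters the first group matched.
Scanning left to right: at [0:6] match 'HHHHnn', group 1 = 'H'; at [6:11] match 'KKKKe', group 1 = 'K'.
One capturing group, so `findall` returns just the captured substring from each match — 2 in all.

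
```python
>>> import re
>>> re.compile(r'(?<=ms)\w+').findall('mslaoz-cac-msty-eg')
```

Lookahead/lookbehind check context without consuming it, so the matched span excludes the asserted characters.
No capturing groups, so `findall` returns the 2 full match strings.

['laoz', 'ty']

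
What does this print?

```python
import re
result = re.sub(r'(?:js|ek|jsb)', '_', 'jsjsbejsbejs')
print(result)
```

The regex engine tests alternatives in the order written; an earlier branch that matches wins even if a later one would match more.
Each match is replaced by '_'.

__be_be_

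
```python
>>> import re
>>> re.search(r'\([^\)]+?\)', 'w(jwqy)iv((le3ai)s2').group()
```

'(jwqy)'

`re.search` scans for the first position where the pattern succeeds.
The match spans [1:7] → '(jwqy)'.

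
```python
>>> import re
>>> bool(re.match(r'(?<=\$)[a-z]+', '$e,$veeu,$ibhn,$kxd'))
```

False

The `(?=…)`/`(?<=…)` assertion just peeks at neighbouring text; it doesn't advance the match position.
`match` is anchored at position 0; if the pattern doesn't fit there, it returns None.
Here the string doesn't start with a match, so the call returns None, and `bool(None)` is False.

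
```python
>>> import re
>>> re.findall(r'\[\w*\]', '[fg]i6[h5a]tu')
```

['[fg]', '[h5a]']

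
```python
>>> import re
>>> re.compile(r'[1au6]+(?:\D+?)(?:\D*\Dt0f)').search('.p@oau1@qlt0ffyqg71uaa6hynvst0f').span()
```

This matches one or more of one of [1au6]; then one or more of a non-digit (lazy) (non-capturing group); then zero or more of a non-digit, then a non-digit, then the literal 't0f' (non-capturing group).
Unlike `match`, `search` isn't anchored — it looks for the pattern anywhere in the string.
The match spans [4:13] → 'au1@qlt0f'.

(4, 13)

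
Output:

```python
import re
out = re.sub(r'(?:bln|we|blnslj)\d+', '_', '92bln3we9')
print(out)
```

92__

Every occurrence is swapped for '_'.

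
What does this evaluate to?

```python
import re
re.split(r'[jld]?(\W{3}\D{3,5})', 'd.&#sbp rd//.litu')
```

['', '.&#sbp r', '', '//.litu', '']

The group in the pattern means `split` returns the separators' captures alongside the pieces.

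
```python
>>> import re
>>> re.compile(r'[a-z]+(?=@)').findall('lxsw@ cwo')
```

Lookahead/lookbehind check context without consuming it, so the matched span excludes the asserted characters.
Matches: at [0:4] → 'lxsw'.
Since nothing is captured, `findall` lists the 1 matched substring directly.

['lxsw']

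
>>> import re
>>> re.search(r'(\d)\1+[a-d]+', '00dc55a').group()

After group 1 captures some text, `\1` only succeeds where that same text appears again.
`re.search` tries every starting position until one works.
The match spans [0:4] → '00dc'.
Captured: group 1 = '0'.

'00dc'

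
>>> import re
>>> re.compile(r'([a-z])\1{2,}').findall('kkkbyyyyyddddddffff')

A backreference is literal: `\1` must see the identical characters the first group matched.
Matches: at [0:3] match 'kkk', group 1 = 'k'; at [4:9] match 'yyyyy', group 1 = 'y'; at [9:15] match 'dddddd', group 1 = 'd'; at [15:19] match 'ffff', group 1 = 'f'.
Because there's exactly one group, `findall` drops the full match and keeps group 1 from each hit.

['k', 'y', 'd', 'f']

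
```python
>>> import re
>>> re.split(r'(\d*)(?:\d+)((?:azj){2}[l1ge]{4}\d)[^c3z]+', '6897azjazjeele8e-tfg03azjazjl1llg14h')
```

['', '689', 'azjazjeele8', '3azjazjl1llg14h']

This matches zero or more of a digit (captured); then one or more of a digit (non-capturing group); then the literal 'azj' repeated 2 times, then exactly 4 of one of [l1ge], then a digit (captured); then one or more of any character except [c3z].
Matches to split on: at [0:21] → '6897azjazjeele8e-tfg0'.
With a capturing group present, the delimiter's captured portion is kept in the result list.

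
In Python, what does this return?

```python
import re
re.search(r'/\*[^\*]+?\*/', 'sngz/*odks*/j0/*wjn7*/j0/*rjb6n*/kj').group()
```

The match spans [4:12] → '/*odks*/'.

'/*odks*/'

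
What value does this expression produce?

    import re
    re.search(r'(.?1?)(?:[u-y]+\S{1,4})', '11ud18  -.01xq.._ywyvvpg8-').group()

'11ud18'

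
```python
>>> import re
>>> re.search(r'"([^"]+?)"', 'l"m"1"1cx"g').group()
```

The match spans [1:4] → '"m"'.

'"m"'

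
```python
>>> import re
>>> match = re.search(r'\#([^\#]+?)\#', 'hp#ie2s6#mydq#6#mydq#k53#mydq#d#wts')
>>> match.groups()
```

`re.search` tries every starting position until one works.
The match spans [2:9] → '#ie2s6#'.
Captured: group 1 = 'ie2s6'.

('ie2s6',)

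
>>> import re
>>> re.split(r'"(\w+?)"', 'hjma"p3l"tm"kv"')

Matches to split on: at [4:9] → '"p3l"'; at [11:15] → '"kv"'.
The group in the pattern means `split` returns the separators' captures alongside the pieces.

['hjma', 'p3l', 'tm', 'kv', '']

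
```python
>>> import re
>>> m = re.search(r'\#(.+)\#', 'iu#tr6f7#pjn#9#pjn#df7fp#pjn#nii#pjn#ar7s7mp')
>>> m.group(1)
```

'tr6f7#pjn#9#pjn#df7fp#pjn#nii#pjn'

The match spans [2:37] → '#tr6f7#pjn#9#pjn#df7fp#pjn#nii#pjn#'.
Captured: group 1 = 'tr6f7#pjn#9#pjn#df7fp#pjn#nii#pjn'.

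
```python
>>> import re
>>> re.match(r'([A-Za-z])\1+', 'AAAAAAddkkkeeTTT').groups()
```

('A',)

`\1` is not a pattern — it's the concrete string captured by group 1, re-applied verbatim.
`re.match` only tries the pattern at the start of the string.
The match spans [0:6] → 'AAAAAA'.
Captured: group 1 = 'A'.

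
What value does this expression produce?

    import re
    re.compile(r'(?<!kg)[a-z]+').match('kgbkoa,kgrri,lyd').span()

(0, 6)

The negative lookahead/lookbehind blocks any match where the forbidden context is present.
`re.match` only tries the pattern at the start of the string.
The match spans [0:6] → 'kgbkoa'.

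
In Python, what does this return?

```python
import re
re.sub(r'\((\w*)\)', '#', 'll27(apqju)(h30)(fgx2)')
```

`sub` substitutes '#' at each match site.

'll27###'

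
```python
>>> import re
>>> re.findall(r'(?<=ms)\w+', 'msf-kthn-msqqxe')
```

Lookahead/lookbehind check context without consuming it, so the matched span excludes the asserted characters.
Walking the string: at [2:3] → 'f'; at [11:15] → 'qqxe'.
`findall` yields the raw match text (2 of them) because the pattern has no groups.

['f', 'qqxe']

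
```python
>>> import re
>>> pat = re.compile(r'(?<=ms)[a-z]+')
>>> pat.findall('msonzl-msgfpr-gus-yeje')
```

The positive lookaround only admits positions where the adjacent text matches; those characters stay outside the span.
Since nothing is captured, `findall` lists the 2 matched substrings directly.

['onzl', 'gfpr']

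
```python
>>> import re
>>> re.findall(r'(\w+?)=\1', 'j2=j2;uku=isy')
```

['j2']

`\1` has to match the exact text group 1 already captured.
Walking the string: at [0:5] match 'j2=j2', group 1 = 'j2'.
Because there's exactly one group, `findall` drops the full match and keeps group 1 from the one hit.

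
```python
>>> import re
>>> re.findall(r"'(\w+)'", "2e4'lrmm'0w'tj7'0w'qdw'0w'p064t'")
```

Matches: at [3:9] match "'lrmm'", group 1 = 'lrmm'; at [11:16] match "'tj7'", group 1 = 'tj7'; at [18:23] match "'qdw'", group 1 = 'qdw'; at [25:32] match "'p064t'", group 1 = 'p064t'.
Because there's exactly one group, `findall` drops the full match and keeps group 1 from each hit.

['lrmm', 'tj7', 'qdw', 'p064t']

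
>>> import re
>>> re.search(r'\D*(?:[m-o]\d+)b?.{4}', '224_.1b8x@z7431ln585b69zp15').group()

The match spans [15:25] → 'ln585b69zp'.

'ln585b69zp'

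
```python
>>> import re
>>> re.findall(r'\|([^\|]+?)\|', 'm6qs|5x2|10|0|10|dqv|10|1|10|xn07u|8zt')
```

['5x2', '0', 'dqv', '1', 'xn07u']

Matches: at [4:9] match '|5x2|', group 1 = '5x2'; at [11:14] match '|0|', group 1 = '0'; at [16:21] match '|dqv|', group 1 = 'dqv'; at [23:26] match '|1|', group 1 = '1'; at [28:35] match '|xn07u|', group 1 = 'xn07u'.
Because there's exactly one group, `findall` drops the full match and keeps group 1 from each hit.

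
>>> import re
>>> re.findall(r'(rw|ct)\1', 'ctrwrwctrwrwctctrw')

`\1` has to match the exact text group 1 already captured.
Walking the string: at [2:6] match 'rwrw', group 1 = 'rw'; at [8:12] match 'rwrw', group 1 = 'rw'; at [12:16] match 'ctct', group 1 = 'ct'.
Because there's exactly one group, `findall` drops the full match and keeps group 1 from each hit.

['rw', 'rw', 'ct']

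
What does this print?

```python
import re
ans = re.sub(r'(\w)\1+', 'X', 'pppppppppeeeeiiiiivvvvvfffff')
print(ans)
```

XXXXX

`\1` has to match the exact text group 1 already captured.
Matches: at [0:9] → 'ppppppppp'; at [9:13] → 'eeee'; at [13:18] → 'iiiii'; at [18:23] → 'vvvvv'; at [23:28] → 'fffff'.
Every occurrence is swapped for 'X'.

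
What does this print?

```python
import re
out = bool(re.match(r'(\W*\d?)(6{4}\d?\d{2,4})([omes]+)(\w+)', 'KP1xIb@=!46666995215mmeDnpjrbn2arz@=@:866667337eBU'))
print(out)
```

Pattern: zero or more of a non-word character, then optionally a digit (captured); then exactly 4 of the literal '6', then optionally a digit, then 2 to 4 of a digit (captured); then one or more of one of [omes] (captured); then one or more of a word character (captured).
`match` is anchored at position 0; if the pattern doesn't fit there, it returns None.
Here position 0 doesn't satisfy it, so the call returns None, and `bool(None)` is False.

False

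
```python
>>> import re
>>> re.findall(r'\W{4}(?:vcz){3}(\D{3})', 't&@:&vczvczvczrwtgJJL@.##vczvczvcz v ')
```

['rwt', ' v ']

This matches exactly 4 of a non-word character, then the literal 'vcz' repeated 3 times; then exactly 3 of a non-digit (captured).
Walking the string: at [1:17] match '&@:&vczvczvczrwt', group 1 = 'rwt'; at [21:37] match '@.##vczvczvcz v ', group 1 = ' v '.
With a single group, `findall` returns only what that group captured — 2 items.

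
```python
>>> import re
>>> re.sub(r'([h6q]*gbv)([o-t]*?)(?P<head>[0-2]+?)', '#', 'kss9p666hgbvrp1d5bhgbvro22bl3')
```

'kss9p#d5b#2bl3'

A non-greedy quantifier consumes as few characters as it can — just enough that the remainder of the pattern still matches from where it stops; whatever follows it matches normally.
`sub` substitutes '#' at each match site.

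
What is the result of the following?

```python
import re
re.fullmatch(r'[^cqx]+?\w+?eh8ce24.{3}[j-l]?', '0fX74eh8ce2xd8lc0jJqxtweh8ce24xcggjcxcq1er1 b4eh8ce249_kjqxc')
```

None

Pattern: one or more of any character except [cqx] (lazy); then one or more of a word character (lazy); then the literal 'eh8', then the literal 'ce'; then the literal '24', then exactly 3 of any character, then optionally a character in [j-l].
For `fullmatch`, every character of the input must be accounted for by the pattern.
Here there's no way to consume every character, so the call returns None.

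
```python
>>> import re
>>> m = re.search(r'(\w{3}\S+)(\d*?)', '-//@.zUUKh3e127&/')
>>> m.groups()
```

The match spans [5:17] → 'zUUKh3e127&/'.
Captured: group 1 = 'zUUKh3e127&/', group 2 = ''.

('zUUKh3e127&/', '')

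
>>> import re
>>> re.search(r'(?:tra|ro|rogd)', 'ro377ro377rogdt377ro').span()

(0, 2)

Unlike `match`, `search` isn't anchored — it looks for the pattern anywhere in the string.
The match spans [0:2] → 'ro'.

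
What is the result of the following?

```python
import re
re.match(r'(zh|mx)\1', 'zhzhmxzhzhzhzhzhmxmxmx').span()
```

`re.match` only tries the pattern at the start of the string.
The match spans [0:4] → 'zhzh'.

(0, 4)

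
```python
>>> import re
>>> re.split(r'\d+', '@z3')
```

['@z', '']

Splitting on the pattern gives 2 pieces.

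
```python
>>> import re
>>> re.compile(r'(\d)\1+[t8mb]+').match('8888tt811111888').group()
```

'8888tt8'

The backreference `\1` re-matches whatever the first group consumed, character for character.
`match` is anchored at position 0; if the pattern doesn't fit there, it returns None.
The match spans [0:7] → '8888tt8'.
Captured: group 1 = '8'.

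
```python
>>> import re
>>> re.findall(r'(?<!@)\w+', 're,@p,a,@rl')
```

['re', 'a', 'l']

Because the assertion is negative and zero-width, positions next to the forbidden text are skipped.
`findall` yields the raw match text (3 of them) because the pattern has no groups.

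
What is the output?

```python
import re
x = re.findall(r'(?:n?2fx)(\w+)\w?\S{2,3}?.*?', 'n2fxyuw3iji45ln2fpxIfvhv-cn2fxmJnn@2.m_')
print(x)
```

['yuw3iji45ln2fpxIfvhv', 'mJnn']

The `?` after the quantifier makes it lazy — it takes as little as possible before letting the rest of the pattern try.
One capturing group, so `findall` returns just the captured substring from each match — 2 in all.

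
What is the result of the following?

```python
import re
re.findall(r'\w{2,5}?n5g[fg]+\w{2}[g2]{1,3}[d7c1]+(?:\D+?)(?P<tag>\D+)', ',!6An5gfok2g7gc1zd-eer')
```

['c']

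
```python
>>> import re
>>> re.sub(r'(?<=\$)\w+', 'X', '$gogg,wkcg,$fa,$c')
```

Lookahead/lookbehind check context without consuming it, so the matched span excludes the asserted characters.
Matches: at [1:5] → 'gogg'; at [12:14] → 'fa'; at [16:17] → 'c'.
Every occurrence is swapped for 'X'.

'$X,wkcg,$X,$X'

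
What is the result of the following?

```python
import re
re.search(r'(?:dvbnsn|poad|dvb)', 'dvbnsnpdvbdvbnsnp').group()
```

Alternation isn't longest-match — the leftmost alternative that fits at this position is chosen.
The match spans [0:6] → 'dvbnsn'.

'dvbnsn'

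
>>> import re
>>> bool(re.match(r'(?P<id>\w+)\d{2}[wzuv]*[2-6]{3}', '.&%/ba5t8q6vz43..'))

False

Pattern: one or more of a word character (captured as 'id'); then exactly 2 of a digit, then zero or more of one of [wzuv], then exactly 3 of a character in [2-6].
With `match`, the pattern is implicitly anchored at the beginning.
Here position 0 doesn't satisfy it, so the call returns None, and `bool(None)` is False.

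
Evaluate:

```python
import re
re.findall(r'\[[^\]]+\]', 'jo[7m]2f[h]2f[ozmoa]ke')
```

['[7m]', '[h]', '[ozmoa]']

Walking the string: at [2:6] → '[7m]'; at [8:11] → '[h]'; at [13:20] → '[ozmoa]'.
No capturing groups, so `findall` returns the 3 full match strings.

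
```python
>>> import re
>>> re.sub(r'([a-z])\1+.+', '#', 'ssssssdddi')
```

'#'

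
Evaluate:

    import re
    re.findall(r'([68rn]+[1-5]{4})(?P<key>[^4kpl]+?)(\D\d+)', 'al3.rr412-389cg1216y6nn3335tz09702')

[('6nn3335', 't', 'z09702')]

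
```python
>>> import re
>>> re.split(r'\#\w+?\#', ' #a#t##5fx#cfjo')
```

`split` removes every match and returns the 3 fragments in between.

[' ', 't#', 'cfjo']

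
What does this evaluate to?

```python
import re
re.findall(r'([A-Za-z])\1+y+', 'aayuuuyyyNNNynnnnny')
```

The backreference `\1` re-matches whatever the first group consumed, character for character.
Matches: at [0:3] match 'aay', group 1 = 'a'; at [3:9] match 'uuuyyy', group 1 = 'u'; at [9:13] match 'NNNy', group 1 = 'N'; at [13:19] match 'nnnnny', group 1 = 'n'.
Because there's exactly one group, `findall` drops the full match and keeps group 1 from each hit.

['a', 'u', 'N', 'n']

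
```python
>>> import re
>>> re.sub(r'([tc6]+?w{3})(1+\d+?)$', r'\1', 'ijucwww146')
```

Pattern: one or more of one of [tc6] (lazy), then exactly 3 of a literal 'w' (captured); then one or more of the literal '1', then one or more of a digit (lazy) (captured); then anchored at the end.
Matches: at [3:10] → 'cwww146'.
The replacement refers to a captured group, so each match is rewritten using its own captured text.

'ijucwww'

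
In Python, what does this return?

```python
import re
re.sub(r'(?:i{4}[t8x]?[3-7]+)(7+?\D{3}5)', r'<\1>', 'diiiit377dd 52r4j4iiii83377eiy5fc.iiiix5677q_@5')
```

Pattern: exactly 4 of the literal 'i', then optionally one of [t8x], then one or more of a character in [3-7] (non-capturing group); then one or more of the literal '7' (lazy), then exactly 3 of a non-digit, then the literal '5' (captured).
Matches: at [1:13] → 'iiiit377dd 5'; at [18:31] → 'iiii83377eiy5'; at [34:47] → 'iiiix5677q_@5'.
`\1` in the replacement pulls in group 1's text for each match.

'd<7dd 5>2r4j4<7eiy5>fc.<7q_@5>'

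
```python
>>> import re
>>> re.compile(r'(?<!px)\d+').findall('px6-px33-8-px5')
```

['3', '8']

A negative assertion filters positions out without eating any characters.
Walking the string: at [7:8] → '3'; at [9:10] → '8'.
`findall` yields the raw match text (2 of them) because the pattern has no groups.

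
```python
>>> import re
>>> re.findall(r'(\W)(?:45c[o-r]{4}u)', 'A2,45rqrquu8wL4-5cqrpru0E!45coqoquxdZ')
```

Pattern: a non-word character (captured); then the literal '45c', then exactly 4 of a character in [o-r], then the literal 'u' (non-capturing group).
With a single group, `findall` returns only what that group captured — 1 item.

['!']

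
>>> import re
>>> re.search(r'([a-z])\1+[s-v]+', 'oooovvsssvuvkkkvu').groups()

`\1` has to match the exact text group 1 already captured.
Unlike `match`, `search` isn't anchored — it looks for the pattern anywhere in the string.
The match spans [0:12] → 'oooovvsssvuv'.
Captured: group 1 = 'o'.

('o',)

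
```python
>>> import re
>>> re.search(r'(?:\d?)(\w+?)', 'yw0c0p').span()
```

The pattern matches optionally a digit (non-capturing group); then one or more of a word character (lazy) (captured).
`re.search` scans for the first position where the pattern succeeds.
The match spans [0:1] → 'y'.
Captured: group 1 = 'y'.

(0, 1)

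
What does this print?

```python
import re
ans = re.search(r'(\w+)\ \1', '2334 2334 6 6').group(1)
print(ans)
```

The match spans [0:9] → '2334 2334'.
Captured: group 1 = '2334'.

2334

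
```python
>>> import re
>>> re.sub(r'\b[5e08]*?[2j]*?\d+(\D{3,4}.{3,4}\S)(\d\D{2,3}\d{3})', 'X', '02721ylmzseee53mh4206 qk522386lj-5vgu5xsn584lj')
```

'X6 qk522386lj-5vgu5xsn584lj'

Pattern: a word boundary (`\b`, zero-width); then zero or more of one of [5e08] (lazy), then zero or more of one of [2j] (lazy); then one or more of a digit; then 3 to 4 of a non-digit, then 3 to 4 of any character, then a non-whitespace character (captured); then a digit, then 2 to 3 of a non-digit, then exactly 3 of a digit (captured).
Each match is replaced by 'X'.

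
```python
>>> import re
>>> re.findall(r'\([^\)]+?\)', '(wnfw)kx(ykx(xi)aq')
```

Scanning left to right: at [0:6] → '(wnfw)'; at [8:16] → '(ykx(xi)'.
With no groups in the pattern, `findall` gives back each whole match — 2 here.

['(wnfw)', '(ykx(xi)']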